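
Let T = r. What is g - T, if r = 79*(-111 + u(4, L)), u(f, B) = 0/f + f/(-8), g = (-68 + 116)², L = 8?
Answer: 22225/2 ≈ 11113.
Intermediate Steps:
g = 2304 (g = 48² = 2304)
u(f, B) = -f/8 (u(f, B) = 0 + f*(-⅛) = 0 - f/8 = -f/8)
r = -17617/2 (r = 79*(-111 - ⅛*4) = 79*(-111 - ½) = 79*(-223/2) = -17617/2 ≈ -8808.5)
T = -17617/2 ≈ -8808.5
g - T = 2304 - 1*(-17617/2) = 2304 + 17617/2 = 22225/2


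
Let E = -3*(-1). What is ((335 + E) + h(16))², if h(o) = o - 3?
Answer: 123201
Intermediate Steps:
h(o) = -3 + o
E = 3
((335 + E) + h(16))² = ((335 + 3) + (-3 + 16))² = (338 + 13)² = 351² = 123201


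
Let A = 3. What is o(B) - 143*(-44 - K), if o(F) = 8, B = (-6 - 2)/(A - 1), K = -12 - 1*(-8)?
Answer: 5728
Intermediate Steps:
K = -4 (K = -12 + 8 = -4)
B = -4 (B = (-6 - 2)/(3 - 1) = -8/2 = -8*1/2 = -4)
o(B) - 143*(-44 - K) = 8 - 143*(-44 - 1*(-4)) = 8 - 143*(-44 + 4) = 8 - 143*(-40) = 8 + 5720 = 5728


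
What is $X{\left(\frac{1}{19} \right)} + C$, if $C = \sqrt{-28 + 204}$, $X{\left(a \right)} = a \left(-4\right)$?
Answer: $- \frac{4}{19} + 4 \sqrt{11} \approx 13.056$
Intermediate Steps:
$X{\left(a \right)} = - 4 a$
$C = 4 \sqrt{11}$ ($C = \sqrt{176} = 4 \sqrt{11} \approx 13.266$)
$X{\left(\frac{1}{19} \right)} + C = - \frac{4}{19} + 4 \sqrt{11}$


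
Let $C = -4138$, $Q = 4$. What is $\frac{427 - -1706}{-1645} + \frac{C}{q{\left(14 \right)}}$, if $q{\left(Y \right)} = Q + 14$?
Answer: $- \frac{3422702}{14805} \approx -231.19$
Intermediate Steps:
$q{\left(Y \right)} = 18$ ($q{\left(Y \right)} = 4 + 14 = 18$)
$\frac{427 - -1706}{-1645} + \frac{C}{q{\left(14 \right)}} = \frac{427 - -1706}{-1645} - \frac{4138}{18} = \left(427 + 1706\right) \left(- \frac{1}{1645}\right) - \frac{2069}{9} = 2133 \left(- \frac{1}{1645}\right) - \frac{2069}{9} = - \frac{2133}{1645} - \frac{2069}{9} = - \frac{3422702}{14805}$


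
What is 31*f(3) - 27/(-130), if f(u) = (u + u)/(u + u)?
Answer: 4057/130 ≈ 31.208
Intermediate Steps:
f(u) = 1 (f(u) = (2*u)/((2*u)) = (2*u)*(1/(2*u)) = 1)
31*f(3) - 27/(-130) = 31*1 - 27/(-130) = 31 - 27*(-1/130) = 31 + 27/130 = 4057/130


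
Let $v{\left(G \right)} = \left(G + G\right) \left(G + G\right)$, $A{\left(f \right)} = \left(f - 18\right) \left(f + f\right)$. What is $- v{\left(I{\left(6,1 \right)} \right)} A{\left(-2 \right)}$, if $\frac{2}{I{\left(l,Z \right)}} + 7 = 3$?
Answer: $-80$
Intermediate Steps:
$I{\left(l,Z \right)} = - \frac{1}{2}$ ($I{\left(l,Z \right)} = \frac{2}{-7 + 3} = \frac{2}{-4} = 2 \left(- \frac{1}{4}\right) = - \frac{1}{2}$)
$A{\left(f \right)} = 2 f \left(-18 + f\right)$ ($A{\left(f \right)} = \left(-18 + f\right) 2 f = 2 f \left(-18 + f\right)$)
$v{\left(G \right)} = 4 G^{2}$ ($v{\left(G \right)} = 2 G 2 G = 4 G^{2}$)
$- v{\left(I{\left(6,1 \right)} \right)} A{\left(-2 \right)} = - 4 \left(- \frac{1}{2}\right)^{2} \cdot 2 \left(-2\right) \left(-18 - 2\right) = - 4 \cdot \frac{1}{4} \cdot 2 \left(-2\right) \left(-20\right) = - 1 \cdot 80 = \left(-1\right) 80 = -80$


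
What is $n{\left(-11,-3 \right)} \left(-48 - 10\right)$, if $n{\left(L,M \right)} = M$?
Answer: $174$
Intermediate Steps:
$n{\left(-11,-3 \right)} \left(-48 - 10\right) = - 3 \left(-48 - 10\right) = \left(-3\right) \left(-58\right) = 174$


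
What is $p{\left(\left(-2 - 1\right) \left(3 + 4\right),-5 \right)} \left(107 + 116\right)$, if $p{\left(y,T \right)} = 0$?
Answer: $0$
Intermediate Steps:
$p{\left(\left(-2 - 1\right) \left(3 + 4\right),-5 \right)} \left(107 + 116\right) = 0 \left(107 + 116\right) = 0 \cdot 223 = 0$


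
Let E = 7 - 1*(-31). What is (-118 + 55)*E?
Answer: -2394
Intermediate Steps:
E = 38 (E = 7 + 31 = 38)
(-118 + 55)*E = (-118 + 55)*38 = -63*38 = -2394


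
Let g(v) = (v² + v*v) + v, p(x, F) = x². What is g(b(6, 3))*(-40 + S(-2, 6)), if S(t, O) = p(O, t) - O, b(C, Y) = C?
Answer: -780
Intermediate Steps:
S(t, O) = O² - O
g(v) = v + 2*v² (g(v) = (v² + v²) + v = 2*v² + v = v + 2*v²)
g(b(6, 3))*(-40 + S(-2, 6)) = (6*(1 + 2*6))*(-40 + 6*(-1 + 6)) = (6*(1 + 12))*(-40 + 6*5) = (6*13)*(-40 + 30) = 78*(-10) = -780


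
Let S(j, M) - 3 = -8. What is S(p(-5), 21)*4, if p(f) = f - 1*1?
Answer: -20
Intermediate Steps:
p(f) = -1 + f (p(f) = f - 1 = -1 + f)
S(j, M) = -5 (S(j, M) = 3 - 8 = -5)
S(p(-5), 21)*4 = -5*4 = -20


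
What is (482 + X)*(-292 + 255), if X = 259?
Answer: -27417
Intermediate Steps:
(482 + X)*(-292 + 255) = (482 + 259)*(-292 + 255) = 741*(-37) = -27417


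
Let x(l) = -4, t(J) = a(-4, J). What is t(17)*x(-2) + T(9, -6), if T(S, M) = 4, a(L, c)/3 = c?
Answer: -200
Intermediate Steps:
a(L, c) = 3*c
t(J) = 3*J
t(17)*x(-2) + T(9, -6) = (3*17)*(-4) + 4 = 51*(-4) + 4 = -204 + 4 = -200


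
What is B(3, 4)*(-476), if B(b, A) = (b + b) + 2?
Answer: -3808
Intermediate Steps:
B(b, A) = 2 + 2*b (B(b, A) = 2*b + 2 = 2 + 2*b)
B(3, 4)*(-476) = (2 + 2*3)*(-476) = (2 + 6)*(-476) = 8*(-476) = -3808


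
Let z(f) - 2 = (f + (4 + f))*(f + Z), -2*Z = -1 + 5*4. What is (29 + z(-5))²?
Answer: 13924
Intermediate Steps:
Z = -19/2 (Z = -(-1 + 5*4)/2 = -(-1 + 20)/2 = -½*19 = -19/2 ≈ -9.5000)
z(f) = 2 + (4 + 2*f)*(-19/2 + f) (z(f) = 2 + (f + (4 + f))*(f - 19/2) = 2 + (4 + 2*f)*(-19/2 + f))
(29 + z(-5))² = (29 + (-36 - 15*(-5) + 2*(-5)²))² = (29 + (-36 + 75 + 2*25))² = (29 + (-36 + 75 + 50))² = (29 + 89)² = 118² = 13924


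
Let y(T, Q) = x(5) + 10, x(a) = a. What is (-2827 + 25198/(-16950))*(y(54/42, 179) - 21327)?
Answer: 170292996096/2825 ≈ 6.0281e+7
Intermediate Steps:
y(T, Q) = 15 (y(T, Q) = 5 + 10 = 15)
(-2827 + 25198/(-16950))*(y(54/42, 179) - 21327) = (-2827 + 25198/(-16950))*(15 - 21327) = (-2827 + 25198*(-1/16950))*(-21312) = (-2827 - 12599/8475)*(-21312) = -23971424/8475*(-21312) = 170292996096/2825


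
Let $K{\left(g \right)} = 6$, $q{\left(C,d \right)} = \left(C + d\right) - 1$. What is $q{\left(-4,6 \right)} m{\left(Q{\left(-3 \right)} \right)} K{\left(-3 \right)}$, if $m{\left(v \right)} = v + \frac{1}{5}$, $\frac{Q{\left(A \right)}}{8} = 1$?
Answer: $\frac{246}{5} \approx 49.2$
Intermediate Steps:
$q{\left(C,d \right)} = -1 + C + d$
$Q{\left(A \right)} = 8$ ($Q{\left(A \right)} = 8 \cdot 1 = 8$)
$m{\left(v \right)} = \frac{1}{5} + v$ ($m{\left(v \right)} = v + \frac{1}{5} = \frac{1}{5} + v$)
$q{\left(-4,6 \right)} m{\left(Q{\left(-3 \right)} \right)} K{\left(-3 \right)} = \left(-1 - 4 + 6\right) \left(\frac{1}{5} + 8\right) 6 = 1 \cdot \frac{41}{5} \cdot 6 = \frac{41}{5} \cdot 6 = \frac{246}{5}$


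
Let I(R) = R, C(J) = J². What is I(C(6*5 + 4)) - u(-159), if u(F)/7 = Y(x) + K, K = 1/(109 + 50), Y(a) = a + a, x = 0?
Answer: 183797/159 ≈ 1156.0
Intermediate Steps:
Y(a) = 2*a
K = 1/159 ≈ 0.0062893
u(F) = 7/159 (u(F) = 7*(2*0 + 1/159) = 7*(0 + 1/159) = 7*(1/159) = 7/159)
I(C(6*5 + 4)) - u(-159) = (6*5 + 4)² - 1*7/159 = (30 + 4)² - 7/159 = 34² - 7/159 = 1156 - 7/159 = 183797/159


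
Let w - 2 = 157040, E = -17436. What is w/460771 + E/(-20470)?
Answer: 5624326448/4715991185 ≈ 1.1926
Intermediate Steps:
w = 157042 (w = 2 + 157040 = 157042)
w/460771 + E/(-20470) = 157042/460771 - 17436/(-20470) = 157042*(1/460771) - 17436*(-1/20470) = 157042/460771 + 8718/10235 = 5624326448/4715991185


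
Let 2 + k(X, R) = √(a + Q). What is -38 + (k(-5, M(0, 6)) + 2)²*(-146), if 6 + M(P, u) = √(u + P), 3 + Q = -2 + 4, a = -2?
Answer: 0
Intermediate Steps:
Q = -1 (Q = -3 + (-2 + 4) = -3 + 2 = -1)
M(P, u) = -6 + √(P + u) (M(P, u) = -6 + √(u + P) = -6 + √(P + u))
k(X, R) = -2 + I*√3 (k(X, R) = -2 + √(-2 - 1) = -2 + √(-3) = -2 + I*√3)
-38 + (k(-5, M(0, 6)) + 2)²*(-146) = -38 + ((-2 + I*√3) + 2)²*(-146) = -38 + (I*√3)²*(-146) = -38 - 3*(-146) = -38 + 438 = 400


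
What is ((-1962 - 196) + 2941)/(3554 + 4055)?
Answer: 783/7609 ≈ 0.10290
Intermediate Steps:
((-1962 - 196) + 2941)/(3554 + 4055) = (-2158 + 2941)/7609 = 783*(1/7609) = 783/7609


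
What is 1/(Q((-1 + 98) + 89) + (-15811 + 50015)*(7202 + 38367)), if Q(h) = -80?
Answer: 1/1558641996 ≈ 6.4158e-10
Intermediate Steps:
1/(Q((-1 + 98) + 89) + (-15811 + 50015)*(7202 + 38367)) = 1/(-80 + (-15811 + 50015)*(7202 + 38367)) = 1/(-80 + 34204*45569) = 1/(-80 + 1558642076) = 1/1558641996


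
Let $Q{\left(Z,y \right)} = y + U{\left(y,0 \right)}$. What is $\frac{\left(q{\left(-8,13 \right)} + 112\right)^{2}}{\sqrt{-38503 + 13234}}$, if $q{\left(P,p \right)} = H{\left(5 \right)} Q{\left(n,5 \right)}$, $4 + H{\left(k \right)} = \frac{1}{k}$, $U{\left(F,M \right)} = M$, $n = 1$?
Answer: $- \frac{2883 i \sqrt{25269}}{8423} \approx - 54.409 i$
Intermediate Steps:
$Q{\left(Z,y \right)} = y$ ($Q{\left(Z,y \right)} = y + 0 = y$)
$H{\left(k \right)} = -4 + \frac{1}{k}$
$q{\left(P,p \right)} = -19$ ($q{\left(P,p \right)} = \left(-4 + \frac{1}{5}\right) 5 = \left(- \frac{19}{5}\right) 5 = -19$)
$\frac{\left(q{\left(-8,13 \right)} + 112\right)^{2}}{\sqrt{-38503 + 13234}} = \frac{\left(-19 + 112\right)^{2}}{\sqrt{-38503 + 13234}} = \frac{93^{2}}{\sqrt{-25269}} = \frac{8649}{i \sqrt{25269}} = 8649 \left(- \frac{i \sqrt{25269}}{25269}\right) = - \frac{2883 i \sqrt{25269}}{8423}$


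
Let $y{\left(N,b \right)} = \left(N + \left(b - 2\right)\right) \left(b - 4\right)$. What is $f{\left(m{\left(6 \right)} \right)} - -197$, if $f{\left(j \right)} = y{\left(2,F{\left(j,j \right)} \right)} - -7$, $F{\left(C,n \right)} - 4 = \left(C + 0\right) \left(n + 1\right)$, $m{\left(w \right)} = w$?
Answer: $2136$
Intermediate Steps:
$F{\left(C,n \right)} = 4 + C \left(1 + n\right)$ ($F{\left(C,n \right)} = 4 + \left(C + 0\right) \left(n + 1\right) = 4 + C \left(1 + n\right)$)
$y{\left(N,b \right)} = \left(-4 + b\right) \left(-2 + N + b\right)$ ($y{\left(N,b \right)} = \left(N + \left(b - 2\right)\right) \left(-4 + b\right) = \left(N + \left(-2 + b\right)\right) \left(-4 + b\right) = \left(-2 + N + b\right) \left(-4 + b\right) = \left(-4 + b\right) \left(-2 + N + b\right)$)
$f{\left(j \right)} = -9 + \left(4 + j + j^{2}\right)^{2} - 4 j - 4 j^{2}$ ($f{\left(j \right)} = \left(8 + \left(4 + j + j j\right)^{2} - 6 \left(4 + j + j j\right) - 8 + 2 \left(4 + j + j j\right)\right) - -7 = \left(8 + \left(4 + j + j^{2}\right)^{2} - 6 \left(4 + j + j^{2}\right) - 8 + 2 \left(4 + j + j^{2}\right)\right) + 7 = \left(8 + \left(4 + j + j^{2}\right)^{2} - \left(24 + 6 j + 6 j^{2}\right) - 8 + \left(8 + 2 j + 2 j^{2}\right)\right) + 7 = \left(-16 + \left(4 + j + j^{2}\right)^{2} - 4 j - 4 j^{2}\right) + 7 = -9 + \left(4 + j + j^{2}\right)^{2} - 4 j - 4 j^{2}$)
$f{\left(m{\left(6 \right)} \right)} - -197 = \left(-9 + \left(4 + 6 + 6^{2}\right)^{2} - 24 - 4 \cdot 6^{2}\right) - -197 = \left(-9 + \left(4 + 6 + 36\right)^{2} - 24 - 144\right) + 197 = \left(-9 + 46^{2} - 24 - 144\right) + 197 = \left(-9 + 2116 - 24 - 144\right) + 197 = 1939 + 197 = 2136$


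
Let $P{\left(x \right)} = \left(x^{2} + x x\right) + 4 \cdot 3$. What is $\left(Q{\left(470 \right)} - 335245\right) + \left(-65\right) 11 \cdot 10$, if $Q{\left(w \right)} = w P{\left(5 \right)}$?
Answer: $-313255$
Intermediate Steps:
$P{\left(x \right)} = 12 + 2 x^{2}$ ($P{\left(x \right)} = \left(x^{2} + x^{2}\right) + 12 = 2 x^{2} + 12 = 12 + 2 x^{2}$)
$Q{\left(w \right)} = 62 w$ ($Q{\left(w \right)} = w \left(12 + 2 \cdot 5^{2}\right) = w \left(12 + 2 \cdot 25\right) = w \left(12 + 50\right) = w 62 = 62 w$)
$\left(Q{\left(470 \right)} - 335245\right) + \left(-65\right) 11 \cdot 10 = \left(62 \cdot 470 - 335245\right) + \left(-65\right) 11 \cdot 10 = \left(29140 - 335245\right) - 7150 = -306105 - 7150 = -313255$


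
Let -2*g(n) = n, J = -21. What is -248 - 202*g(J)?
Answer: -2369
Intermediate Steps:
g(n) = -n/2
-248 - 202*g(J) = -248 - (-101)*(-21) = -248 - 202*21/2 = -248 - 2121 = -2369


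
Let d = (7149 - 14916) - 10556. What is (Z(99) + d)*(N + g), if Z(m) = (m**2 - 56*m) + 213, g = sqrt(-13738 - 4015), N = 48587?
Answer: -673075711 - 13853*I*sqrt(17753) ≈ -6.7308e+8 - 1.8458e+6*I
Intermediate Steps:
g = I*sqrt(17753) (g = sqrt(-17753) = I*sqrt(17753) ≈ 133.24*I)
Z(m) = 213 + m**2 - 56*m
d = -18323 (d = -7767 - 10556 = -18323)
(Z(99) + d)*(N + g) = ((213 + 99**2 - 56*99) - 18323)*(48587 + I*sqrt(17753)) = ((213 + 9801 - 5544) - 18323)*(48587 + I*sqrt(17753)) = (4470 - 18323)*(48587 + I*sqrt(17753)) = -13853*(48587 + I*sqrt(17753)) = -673075711 - 13853*I*sqrt(17753)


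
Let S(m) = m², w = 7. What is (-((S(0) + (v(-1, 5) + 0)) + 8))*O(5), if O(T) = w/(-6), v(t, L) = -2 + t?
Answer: 35/6 ≈ 5.8333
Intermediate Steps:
O(T) = -7/6 (O(T) = 7/(-6) = 7*(-⅙) = -7/6)
(-((S(0) + (v(-1, 5) + 0)) + 8))*O(5) = -((0² + ((-2 - 1) + 0)) + 8)*(-7/6) = -((0 + (-3 + 0)) + 8)*(-7/6) = -((0 - 3) + 8)*(-7/6) = -(-3 + 8)*(-7/6) = -1*5*(-7/6) = -5*(-7/6) = 35/6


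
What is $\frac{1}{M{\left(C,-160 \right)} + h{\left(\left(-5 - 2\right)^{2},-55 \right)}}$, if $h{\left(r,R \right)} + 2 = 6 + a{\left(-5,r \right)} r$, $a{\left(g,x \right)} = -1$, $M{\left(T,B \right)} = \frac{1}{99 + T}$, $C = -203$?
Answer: $- \frac{104}{4681} \approx -0.022217$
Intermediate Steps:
$h{\left(r,R \right)} = 4 - r$ ($h{\left(r,R \right)} = -2 - \left(-6 + r\right) = 4 - r$)
$\frac{1}{M{\left(C,-160 \right)} + h{\left(\left(-5 - 2\right)^{2},-55 \right)}} = \frac{1}{\frac{1}{99 - 203} + \left(4 - \left(-5 - 2\right)^{2}\right)} = \frac{1}{\frac{1}{-104} + \left(4 - \left(-7\right)^{2}\right)} = \frac{1}{- \frac{1}{104} + \left(4 - 49\right)} = \frac{1}{- \frac{1}{104} - 45} = \frac{1}{- \frac{4681}{104}} = - \frac{104}{4681}$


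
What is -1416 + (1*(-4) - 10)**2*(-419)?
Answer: -83540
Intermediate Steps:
-1416 + (1*(-4) - 10)**2*(-419) = -1416 + (-4 - 10)**2*(-419) = -1416 + (-14)**2*(-419) = -1416 + 196*(-419) = -1416 - 82124 = -83540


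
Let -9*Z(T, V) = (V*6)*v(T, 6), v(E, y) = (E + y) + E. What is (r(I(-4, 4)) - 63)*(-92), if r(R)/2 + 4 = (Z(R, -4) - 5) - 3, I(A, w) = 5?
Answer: 460/3 ≈ 153.33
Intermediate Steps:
v(E, y) = y + 2*E
Z(T, V) = -2*V*(6 + 2*T)/3 (Z(T, V) = -V*6*(6 + 2*T)/9 = -6*V*(6 + 2*T)/9 = -2*V*(6 + 2*T)/3)
r(R) = 8 + 32*R/3 (r(R) = -8 + 2*((-4/3*(-4)*(3 + R) - 5) - 3) = -8 + 2*(((16 + 16*R/3) - 5) - 3) = -8 + 2*((11 + 16*R/3) - 3) = -8 + 2*(8 + 16*R/3) = -8 + (16 + 32*R/3) = 8 + 32*R/3)
(r(I(-4, 4)) - 63)*(-92) = ((8 + (32/3)*5) - 63)*(-92) = ((8 + 160/3) - 63)*(-92) = (184/3 - 63)*(-92) = -5/3*(-92) = 460/3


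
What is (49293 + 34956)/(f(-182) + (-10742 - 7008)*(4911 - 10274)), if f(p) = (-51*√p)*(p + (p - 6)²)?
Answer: 4009968059625/4823514185439854 + 75540265119*I*√182/4823514185439854 ≈ 0.00083134 + 0.00021128*I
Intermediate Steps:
f(p) = -51*√p*(p + (-6 + p)²) (f(p) = (-51*√p)*(p + (-6 + p)²) = -51*√p*(p + (-6 + p)²))
(49293 + 34956)/(f(-182) + (-10742 - 7008)*(4911 - 10274)) = (49293 + 34956)/(51*√(-182)*(-1*(-182) - (-6 - 182)²) + (-10742 - 7008)*(4911 - 10274)) = 84249/(51*(I*√182)*(182 - 1*(-188)²) - 17750*(-5363)) = 84249/(51*(I*√182)*(182 - 1*35344) + 95193250) = 84249/(51*(I*√182)*(182 - 35344) + 95193250) = 84249/(51*(I*√182)*(-35162) + 95193250) = 84249/(-1793262*I*√182 + 95193250) = 84249/(95193250 - 1793262*I*√182)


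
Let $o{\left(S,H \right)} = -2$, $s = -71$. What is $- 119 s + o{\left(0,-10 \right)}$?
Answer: $8447$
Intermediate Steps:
$- 119 s + o{\left(0,-10 \right)} = \left(-119\right) \left(-71\right) - 2 = 8449 - 2 = 8447$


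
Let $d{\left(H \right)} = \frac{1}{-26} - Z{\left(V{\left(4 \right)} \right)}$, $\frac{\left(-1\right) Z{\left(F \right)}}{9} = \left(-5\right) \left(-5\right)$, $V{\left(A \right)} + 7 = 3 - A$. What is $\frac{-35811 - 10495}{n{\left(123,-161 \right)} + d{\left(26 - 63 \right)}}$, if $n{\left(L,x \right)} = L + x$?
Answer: $- \frac{1203956}{4861} \approx -247.68$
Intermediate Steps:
$V{\left(A \right)} = -4 - A$ ($V{\left(A \right)} = -7 - \left(-3 + A\right) = -4 - A$)
$Z{\left(F \right)} = -225$ ($Z{\left(F \right)} = - 9 \left(\left(-5\right) \left(-5\right)\right) = \left(-9\right) 25 = -225$)
$d{\left(H \right)} = \frac{5849}{26}$ ($d{\left(H \right)} = \frac{1}{-26} - -225 = - \frac{1}{26} + 225 = \frac{5849}{26}$)
$\frac{-35811 - 10495}{n{\left(123,-161 \right)} + d{\left(26 - 63 \right)}} = \frac{-35811 - 10495}{\left(123 - 161\right) + \frac{5849}{26}} = - \frac{46306}{-38 + \frac{5849}{26}} = - \frac{46306}{\frac{4861}{26}} = \left(-46306\right) \frac{26}{4861} = - \frac{1203956}{4861}$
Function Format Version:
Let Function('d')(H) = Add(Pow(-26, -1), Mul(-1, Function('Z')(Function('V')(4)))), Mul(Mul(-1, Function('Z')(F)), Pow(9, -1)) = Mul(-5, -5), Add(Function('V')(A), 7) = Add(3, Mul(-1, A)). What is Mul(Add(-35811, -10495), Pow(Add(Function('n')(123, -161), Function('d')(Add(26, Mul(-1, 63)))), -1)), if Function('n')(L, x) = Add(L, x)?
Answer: Rational(-1203956, 4861) ≈ -247.68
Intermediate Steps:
Function('V')(A) = Add(-4, Mul(-1, A)) (Function('V')(A) = Add(-7, Add(3, Mul(-1, A))) = Add(-4, Mul(-1, A)))
Function('Z')(F) = -225 (Function('Z')(F) = Mul(-9, Mul(-5, -5)) = Mul(-9, 25) = -225)
Function('d')(H) = Rational(5849, 26) (Function('d')(H) = Add(Pow(-26, -1), Mul(-1, -225)) = Add(Rational(-1, 26), 225) = Rational(5849, 26))
Mul(Add(-35811, -10495), Pow(Add(Function('n')(123, -161), Function('d')(Add(26, Mul(-1, 63)))), -1)) = Mul(Add(-35811, -10495), Pow(Add(Add(123, -161), Rational(5849, 26)), -1)) = Mul(-46306, Pow(Add(-38, Rational(5849, 26)), -1)) = Mul(-46306, Pow(Rational(4861, 26), -1)) = Mul(-46306, Rational(26, 4861)) = Rational(-1203956, 4861)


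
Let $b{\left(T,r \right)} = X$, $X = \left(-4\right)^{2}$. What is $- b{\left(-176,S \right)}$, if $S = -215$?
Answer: $-16$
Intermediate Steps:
$X = 16$
$b{\left(T,r \right)} = 16$
$- b{\left(-176,S \right)} = \left(-1\right) 16 = -16$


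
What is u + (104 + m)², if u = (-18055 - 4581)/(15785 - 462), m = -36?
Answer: 70830916/15323 ≈ 4622.5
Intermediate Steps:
u = -22636/15323 ≈ -1.4773
u + (104 + m)² = -22636/15323 + (104 - 36)² = -22636/15323 + 68² = -22636/15323 + 4624 = 70830916/15323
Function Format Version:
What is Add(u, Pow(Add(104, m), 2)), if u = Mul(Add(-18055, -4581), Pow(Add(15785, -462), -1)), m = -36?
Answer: Rational(70830916, 15323) ≈ 4622.5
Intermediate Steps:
u = Rational(-22636, 15323) (u = Mul(-22636, Pow(15323, -1)) = Mul(-22636, Rational(1, 15323)) = Rational(-22636, 15323) ≈ -1.4773)
Add(u, Pow(Add(104, m), 2)) = Add(Rational(-22636, 15323), Pow(Add(104, -36), 2)) = Add(Rational(-22636, 15323), Pow(68, 2)) = Add(Rational(-22636, 15323), 4624) = Rational(70830916, 15323)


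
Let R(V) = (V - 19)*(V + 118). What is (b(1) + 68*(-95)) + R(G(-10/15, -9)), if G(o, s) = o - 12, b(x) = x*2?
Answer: -88142/9 ≈ -9793.6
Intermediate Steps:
b(x) = 2*x
G(o, s) = -12 + o
R(V) = (-19 + V)*(118 + V)
(b(1) + 68*(-95)) + R(G(-10/15, -9)) = (2*1 + 68*(-95)) + (-2242 + (-12 - 10/15)² + 99*(-12 - 10/15)) = (2 - 6460) + (-2242 + (-12 - 10*1/15)² + 99*(-12 - 10*1/15)) = -6458 + (-2242 + (-12 - ⅔)² + 99*(-12 - ⅔)) = -6458 + (-2242 + (-38/3)² + 99*(-38/3)) = -6458 + (-2242 + 1444/9 - 1254) = -6458 - 30020/9 = -88142/9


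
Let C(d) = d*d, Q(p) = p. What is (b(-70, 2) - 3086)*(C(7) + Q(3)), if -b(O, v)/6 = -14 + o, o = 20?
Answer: -162344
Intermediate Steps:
b(O, v) = -36 (b(O, v) = -6*(-14 + 20) = -6*6 = -36)
C(d) = d²
(b(-70, 2) - 3086)*(C(7) + Q(3)) = (-36 - 3086)*(7² + 3) = -3122*(49 + 3) = -3122*52 = -162344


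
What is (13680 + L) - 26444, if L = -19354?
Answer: -32118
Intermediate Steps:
(13680 + L) - 26444 = (13680 - 19354) - 26444 = -5674 - 26444 = -32118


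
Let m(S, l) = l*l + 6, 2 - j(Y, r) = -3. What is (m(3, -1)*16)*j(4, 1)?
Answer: 560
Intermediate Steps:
j(Y, r) = 5 (j(Y, r) = 2 - 1*(-3) = 2 + 3 = 5)
m(S, l) = 6 + l² (m(S, l) = l² + 6 = 6 + l²)
(m(3, -1)*16)*j(4, 1) = ((6 + (-1)²)*16)*5 = ((6 + 1)*16)*5 = (7*16)*5 = 112*5 = 560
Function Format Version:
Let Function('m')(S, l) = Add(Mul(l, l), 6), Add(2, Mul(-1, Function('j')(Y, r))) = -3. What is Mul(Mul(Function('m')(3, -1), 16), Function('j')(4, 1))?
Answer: 560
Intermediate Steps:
Function('j')(Y, r) = 5 (Function('j')(Y, r) = Add(2, Mul(-1, -3)) = Add(2, 3) = 5)
Function('m')(S, l) = Add(6, Pow(l, 2)) (Function('m')(S, l) = Add(Pow(l, 2), 6) = Add(6, Pow(l, 2)))
Mul(Mul(Function('m')(3, -1), 16), Function('j')(4, 1)) = Mul(Mul(Add(6, Pow(-1, 2)), 16), 5) = Mul(Mul(Add(6, 1), 16), 5) = Mul(Mul(7, 16), 5) = Mul(112, 5) = 560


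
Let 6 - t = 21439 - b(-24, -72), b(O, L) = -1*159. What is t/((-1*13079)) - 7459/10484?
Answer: 128814267/137120236 ≈ 0.93943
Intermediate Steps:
b(O, L) = -159
t = -21592 (t = 6 - (21439 - 1*(-159)) = 6 - (21439 + 159) = 6 - 1*21598 = 6 - 21598 = -21592)
t/((-1*13079)) - 7459/10484 = -21592/((-1*13079)) - 7459/10484 = -21592/(-13079) - 7459*1/10484 = -21592*(-1/13079) - 7459/10484 = 21592/13079 - 7459/10484 = 128814267/137120236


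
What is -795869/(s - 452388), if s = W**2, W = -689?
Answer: -34603/971 ≈ -35.636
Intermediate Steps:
s = 474721 (s = (-689)**2 = 474721)
-795869/(s - 452388) = -795869/(474721 - 452388) = -795869/22333 = -795869*1/22333 = -34603/971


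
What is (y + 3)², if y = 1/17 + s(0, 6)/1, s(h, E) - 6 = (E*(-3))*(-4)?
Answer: 1898884/289 ≈ 6570.5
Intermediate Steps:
s(h, E) = 6 + 12*E (s(h, E) = 6 + (E*(-3))*(-4) = 6 - 3*E*(-4) = 6 + 12*E)
y = 1327/17 (y = 1/17 + (6 + 12*6)/1 = 1*(1/17) + (6 + 72)*1 = 1/17 + 78*1 = 1/17 + 78 = 1327/17 ≈ 78.059)
(y + 3)² = (1327/17 + 3)² = (1378/17)² = 1898884/289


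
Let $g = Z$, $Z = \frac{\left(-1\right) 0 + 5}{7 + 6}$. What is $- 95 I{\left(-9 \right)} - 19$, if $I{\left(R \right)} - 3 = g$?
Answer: $- \frac{4427}{13} \approx -340.54$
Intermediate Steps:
$Z = \frac{5}{13}$ ($Z = \frac{0 + 5}{13} = 5 \cdot \frac{1}{13} = \frac{5}{13} \approx 0.38462$)
$g = \frac{5}{13} \approx 0.38462$
$I{\left(R \right)} = \frac{44}{13}$ ($I{\left(R \right)} = 3 + \frac{5}{13} = \frac{44}{13}$)
$- 95 I{\left(-9 \right)} - 19 = \left(-95\right) \frac{44}{13} - 19 = - \frac{4180}{13} - 19 = - \frac{4427}{13}$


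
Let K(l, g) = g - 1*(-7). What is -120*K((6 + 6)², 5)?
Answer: -1440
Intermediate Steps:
K(l, g) = 7 + g (K(l, g) = g + 7 = 7 + g)
-120*K((6 + 6)², 5) = -120*(7 + 5) = -120*12 = -1440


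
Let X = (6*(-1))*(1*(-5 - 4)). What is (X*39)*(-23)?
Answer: -48438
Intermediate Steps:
X = 54 (X = -6*(-9) = 54)
(X*39)*(-23) = (54*39)*(-23) = 2106*(-23) = -48438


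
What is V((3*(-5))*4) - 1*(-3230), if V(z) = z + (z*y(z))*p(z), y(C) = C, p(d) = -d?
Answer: 219170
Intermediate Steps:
V(z) = z - z³ (V(z) = z + (z*z)*(-z) = z + z²*(-z) = z - z³)
V((3*(-5))*4) - 1*(-3230) = ((3*(-5))*4 - ((3*(-5))*4)³) - 1*(-3230) = (-15*4 - (-15*4)³) + 3230 = (-60 - 1*(-60)³) + 3230 = (-60 - 1*(-216000)) + 3230 = (-60 + 216000) + 3230 = 215940 + 3230 = 219170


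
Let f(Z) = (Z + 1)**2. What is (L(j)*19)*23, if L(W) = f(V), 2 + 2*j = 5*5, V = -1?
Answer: 0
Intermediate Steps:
j = 23/2 (j = -1 + (5*5)/2 = -1 + (1/2)*25 = -1 + 25/2 = 23/2 ≈ 11.500)
f(Z) = (1 + Z)**2
L(W) = 0 (L(W) = (1 - 1)**2 = 0**2 = 0)
(L(j)*19)*23 = (0*19)*23 = 0*23 = 0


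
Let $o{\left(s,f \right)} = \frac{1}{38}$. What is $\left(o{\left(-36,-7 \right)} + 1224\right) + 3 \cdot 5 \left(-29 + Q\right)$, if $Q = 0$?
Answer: $\frac{29983}{38} \approx 789.03$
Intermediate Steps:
$o{\left(s,f \right)} = \frac{1}{38}$
$\left(o{\left(-36,-7 \right)} + 1224\right) + 3 \cdot 5 \left(-29 + Q\right) = \left(\frac{1}{38} + 1224\right) + 3 \cdot 5 \left(-29 + 0\right) = \frac{46513}{38} + 15 \left(-29\right) = \frac{46513}{38} - 435 = \frac{29983}{38}$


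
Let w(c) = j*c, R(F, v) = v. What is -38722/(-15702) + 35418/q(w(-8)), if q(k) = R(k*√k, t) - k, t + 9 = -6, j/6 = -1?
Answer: -30760775/54957 ≈ -559.72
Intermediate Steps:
j = -6 (j = 6*(-1) = -6)
t = -15 (t = -9 - 6 = -15)
w(c) = -6*c
q(k) = -15 - k
-38722/(-15702) + 35418/q(w(-8)) = -38722/(-15702) + 35418/(-15 - (-6)*(-8)) = -38722*(-1/15702) + 35418/(-15 - 1*48) = 19361/7851 + 35418/(-15 - 48) = 19361/7851 + 35418/(-63) = 19361/7851 + 35418*(-1/63) = 19361/7851 - 11806/21 = -30760775/54957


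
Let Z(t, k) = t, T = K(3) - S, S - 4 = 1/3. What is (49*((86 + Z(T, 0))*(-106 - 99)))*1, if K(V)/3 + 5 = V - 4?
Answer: -1918595/3 ≈ -6.3953e+5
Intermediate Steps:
S = 13/3 (S = 4 + 1/3 = 4 + ⅓ = 13/3 ≈ 4.3333)
K(V) = -27 + 3*V (K(V) = -15 + 3*(V - 4) = -15 + 3*(-4 + V) = -15 + (-12 + 3*V) = -27 + 3*V)
T = -67/3 (T = (-27 + 3*3) - 1*13/3 = (-27 + 9) - 13/3 = -18 - 13/3 = -67/3 ≈ -22.333)
(49*((86 + Z(T, 0))*(-106 - 99)))*1 = (49*((86 - 67/3)*(-106 - 99)))*1 = (49*((191/3)*(-205)))*1 = (49*(-39155/3))*1 = -1918595/3*1 = -1918595/3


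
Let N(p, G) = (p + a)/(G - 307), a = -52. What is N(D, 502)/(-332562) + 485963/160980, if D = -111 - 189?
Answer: 1050485265671/347982899940 ≈ 3.0188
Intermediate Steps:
D = -300
N(p, G) = (-52 + p)/(-307 + G) (N(p, G) = (p - 52)/(G - 307) = (-52 + p)/(-307 + G))
N(D, 502)/(-332562) + 485963/160980 = ((-52 - 300)/(-307 + 502))/(-332562) + 485963/160980 = (-352/195)*(-1/332562) + 485963*(1/160980) = ((1/195)*(-352))*(-1/332562) + 485963/160980 = -352/195*(-1/332562) + 485963/160980 = 176/32424795 + 485963/160980 = 1050485265671/347982899940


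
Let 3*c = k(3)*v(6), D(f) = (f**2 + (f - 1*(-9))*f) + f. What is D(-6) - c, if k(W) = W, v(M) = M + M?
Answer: 0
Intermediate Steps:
v(M) = 2*M
D(f) = f + f**2 + f*(9 + f) (D(f) = (f**2 + (f + 9)*f) + f = (f**2 + (9 + f)*f) + f = (f**2 + f*(9 + f)) + f = f + f**2 + f*(9 + f))
c = 12 (c = (3*(2*6))/3 = (3*12)/3 = (1/3)*36 = 12)
D(-6) - c = 2*(-6)*(5 - 6) - 1*12 = 2*(-6)*(-1) - 12 = 12 - 12 = 0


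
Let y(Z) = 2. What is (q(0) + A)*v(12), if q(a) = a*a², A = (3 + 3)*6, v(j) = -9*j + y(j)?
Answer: -3816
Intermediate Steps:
v(j) = 2 - 9*j (v(j) = -9*j + 2 = 2 - 9*j)
A = 36 (A = 6*6 = 36)
q(a) = a³
(q(0) + A)*v(12) = (0³ + 36)*(2 - 9*12) = (0 + 36)*(2 - 108) = 36*(-106) = -3816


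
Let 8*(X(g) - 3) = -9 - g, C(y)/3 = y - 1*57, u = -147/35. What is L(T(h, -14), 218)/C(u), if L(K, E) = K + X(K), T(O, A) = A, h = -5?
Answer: 415/7344 ≈ 0.056509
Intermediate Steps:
u = -21/5 (u = -147*1/35 = -21/5 ≈ -4.2000)
C(y) = -171 + 3*y (C(y) = 3*(y - 1*57) = 3*(y - 57) = 3*(-57 + y) = -171 + 3*y)
X(g) = 15/8 - g/8 (X(g) = 3 + (-9 - g)/8 = 3 + (-9/8 - g/8) = 15/8 - g/8)
L(K, E) = 15/8 + 7*K/8 (L(K, E) = K + (15/8 - K/8) = 15/8 + 7*K/8)
L(T(h, -14), 218)/C(u) = (15/8 + (7/8)*(-14))/(-171 + 3*(-21/5)) = (15/8 - 49/4)/(-171 - 63/5) = -83/(8*(-918/5)) = -83/8*(-5/918) = 415/7344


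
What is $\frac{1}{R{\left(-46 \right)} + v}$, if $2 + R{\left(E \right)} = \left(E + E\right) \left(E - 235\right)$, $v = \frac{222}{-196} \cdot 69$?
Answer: $\frac{98}{2525641} \approx 3.8802 \cdot 10^{-5}$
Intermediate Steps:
$v = - \frac{7659}{98}$ ($v = 222 \left(- \frac{1}{196}\right) 69 = \left(- \frac{111}{98}\right) 69 = - \frac{7659}{98} \approx -78.153$)
$R{\left(E \right)} = -2 + 2 E \left(-235 + E\right)$ ($R{\left(E \right)} = -2 + \left(E + E\right) \left(E - 235\right) = -2 + 2 E \left(-235 + E\right)$)
$\frac{1}{R{\left(-46 \right)} + v} = \frac{1}{\left(-2 - -21620 + 2 \left(-46\right)^{2}\right) - \frac{7659}{98}} = \frac{1}{\left(-2 + 21620 + 2 \cdot 2116\right) - \frac{7659}{98}} = \frac{1}{\left(-2 + 21620 + 4232\right) - \frac{7659}{98}} = \frac{1}{25850 - \frac{7659}{98}} = \frac{1}{\frac{2525641}{98}} = \frac{98}{2525641}$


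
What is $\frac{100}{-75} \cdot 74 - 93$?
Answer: $- \frac{575}{3} \approx -191.67$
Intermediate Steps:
$\frac{100}{-75} \cdot 74 - 93 = 100 \left(- \frac{1}{75}\right) 74 - 93 = \left(- \frac{4}{3}\right) 74 - 93 = - \frac{296}{3} - 93 = - \frac{575}{3}$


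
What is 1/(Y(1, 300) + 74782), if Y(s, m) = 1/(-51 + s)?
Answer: 50/3739099 ≈ 1.3372e-5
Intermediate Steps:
1/(Y(1, 300) + 74782) = 1/(1/(-51 + 1) + 74782) = 1/(1/(-50) + 74782) = 1/(-1/50 + 74782) = 1/(3739099/50) = 50/3739099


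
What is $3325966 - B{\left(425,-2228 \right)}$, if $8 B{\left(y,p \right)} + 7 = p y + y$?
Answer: $\frac{13777105}{4} \approx 3.4443 \cdot 10^{6}$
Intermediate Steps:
$B{\left(y,p \right)} = - \frac{7}{8} + \frac{y}{8} + \frac{p y}{8}$ ($B{\left(y,p \right)} = - \frac{7}{8} + \frac{p y + y}{8} = - \frac{7}{8} + \frac{y + p y}{8} = - \frac{7}{8} + \left(\frac{y}{8} + \frac{p y}{8}\right) = - \frac{7}{8} + \frac{y}{8} + \frac{p y}{8}$)
$3325966 - B{\left(425,-2228 \right)} = 3325966 - \left(- \frac{7}{8} + \frac{1}{8} \cdot 425 + \frac{1}{8} \left(-2228\right) 425\right) = 3325966 - \left(- \frac{7}{8} + \frac{425}{8} - \frac{236725}{2}\right) = 3325966 - - \frac{473241}{4} = 3325966 + \frac{473241}{4} = \frac{13777105}{4}$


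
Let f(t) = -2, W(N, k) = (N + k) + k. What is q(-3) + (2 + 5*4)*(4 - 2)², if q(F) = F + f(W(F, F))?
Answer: 83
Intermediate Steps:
W(N, k) = N + 2*k
q(F) = -2 + F (q(F) = F - 2 = -2 + F)
q(-3) + (2 + 5*4)*(4 - 2)² = (-2 - 3) + (2 + 5*4)*(4 - 2)² = -5 + (2 + 20)*2² = -5 + 22*4 = -5 + 88 = 83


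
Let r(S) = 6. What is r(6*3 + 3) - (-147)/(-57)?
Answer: 65/19 ≈ 3.4211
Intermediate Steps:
r(6*3 + 3) - (-147)/(-57) = 6 - (-147)/(-57) = 6 - (-147)*(-1)/57 = 6 - 1*49/19 = 6 - 49/19 = 65/19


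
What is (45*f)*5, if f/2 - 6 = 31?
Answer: 16650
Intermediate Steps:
f = 74 (f = 12 + 2*31 = 12 + 62 = 74)
(45*f)*5 = (45*74)*5 = 3330*5 = 16650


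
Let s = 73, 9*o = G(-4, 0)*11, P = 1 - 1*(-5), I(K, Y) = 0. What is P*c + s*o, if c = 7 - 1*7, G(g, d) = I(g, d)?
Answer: 0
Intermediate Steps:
P = 6 (P = 1 + 5 = 6)
G(g, d) = 0
o = 0 (o = (0*11)/9 = (⅑)*0 = 0)
c = 0 (c = 7 - 7 = 0)
P*c + s*o = 6*0 + 73*0 = 0 + 0 = 0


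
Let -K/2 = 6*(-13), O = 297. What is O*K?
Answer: 46332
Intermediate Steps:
K = 156 (K = -12*(-13) = -2*(-78) = 156)
O*K = 297*156 = 46332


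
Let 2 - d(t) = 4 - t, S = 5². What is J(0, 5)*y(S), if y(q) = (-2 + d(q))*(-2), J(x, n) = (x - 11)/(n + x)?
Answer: 462/5 ≈ 92.400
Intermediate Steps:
J(x, n) = (-11 + x)/(n + x)
S = 25
d(t) = -2 + t (d(t) = 2 - (4 - t) = 2 + (-4 + t) = -2 + t)
y(q) = 8 - 2*q (y(q) = (-2 + (-2 + q))*(-2) = (-4 + q)*(-2) = 8 - 2*q)
J(0, 5)*y(S) = ((-11 + 0)/(5 + 0))*(8 - 2*25) = (-11/5)*(8 - 50) = ((⅕)*(-11))*(-42) = -11/5*(-42) = 462/5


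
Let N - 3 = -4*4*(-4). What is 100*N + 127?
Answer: 6827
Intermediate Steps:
N = 67 (N = 3 - 4*4*(-4) = 3 - 16*(-4) = 3 + 64 = 67)
100*N + 127 = 100*67 + 127 = 6700 + 127 = 6827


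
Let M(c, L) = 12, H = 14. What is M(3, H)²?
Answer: 144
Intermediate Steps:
M(3, H)² = 12² = 144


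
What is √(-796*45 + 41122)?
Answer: √5302 ≈ 72.815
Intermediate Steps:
√(-796*45 + 41122) = √(-35820 + 41122) = √5302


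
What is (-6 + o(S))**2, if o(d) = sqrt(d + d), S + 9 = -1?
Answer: 16 - 24*I*sqrt(5) ≈ 16.0 - 53.666*I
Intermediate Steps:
S = -10 (S = -9 - 1 = -10)
o(d) = sqrt(2)*sqrt(d) (o(d) = sqrt(2*d) = sqrt(2)*sqrt(d))
(-6 + o(S))**2 = (-6 + sqrt(2)*sqrt(-10))**2 = (-6 + sqrt(2)*(I*sqrt(10)))**2 = (-6 + 2*I*sqrt(5))**2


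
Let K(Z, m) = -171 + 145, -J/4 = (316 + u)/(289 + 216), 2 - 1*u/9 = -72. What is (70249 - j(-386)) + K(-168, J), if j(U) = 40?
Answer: 70183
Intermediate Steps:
u = 666 (u = 18 - 9*(-72) = 18 + 648 = 666)
J = -3928/505 (J = -4*(316 + 666)/(289 + 216) = -3928/505 ≈ -7.7782)
K(Z, m) = -26
(70249 - j(-386)) + K(-168, J) = (70249 - 1*40) - 26 = (70249 - 40) - 26 = 70209 - 26 = 70183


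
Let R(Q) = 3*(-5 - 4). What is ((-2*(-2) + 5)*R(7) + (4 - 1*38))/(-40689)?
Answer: 277/40689 ≈ 0.0068077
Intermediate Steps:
R(Q) = -27 (R(Q) = 3*(-9) = -27)
((-2*(-2) + 5)*R(7) + (4 - 1*38))/(-40689) = ((-2*(-2) + 5)*(-27) + (4 - 1*38))/(-40689) = ((4 + 5)*(-27) + (4 - 38))*(-1/40689) = (9*(-27) - 34)*(-1/40689) = (-243 - 34)*(-1/40689) = -277*(-1/40689) = 277/40689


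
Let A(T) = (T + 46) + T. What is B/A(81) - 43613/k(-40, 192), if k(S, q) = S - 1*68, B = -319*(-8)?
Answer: 584195/1404 ≈ 416.09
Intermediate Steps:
B = 2552
k(S, q) = -68 + S (k(S, q) = S - 68 = -68 + S)
A(T) = 46 + 2*T (A(T) = (46 + T) + T = 46 + 2*T)
B/A(81) - 43613/k(-40, 192) = 2552/(46 + 2*81) - 43613/(-68 - 40) = 2552/(46 + 162) - 43613/(-108) = 2552/208 - 43613*(-1/108) = 2552*(1/208) + 43613/108 = 319/26 + 43613/108 = 584195/1404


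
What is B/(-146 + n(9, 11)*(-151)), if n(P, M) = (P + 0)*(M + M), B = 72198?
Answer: -5157/2146 ≈ -2.4031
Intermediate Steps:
n(P, M) = 2*M*P (n(P, M) = P*(2*M) = 2*M*P)
B/(-146 + n(9, 11)*(-151)) = 72198/(-146 + (2*11*9)*(-151)) = 72198/(-146 + 198*(-151)) = 72198/(-146 - 29898) = 72198/(-30044) = 72198*(-1/30044) = -5157/2146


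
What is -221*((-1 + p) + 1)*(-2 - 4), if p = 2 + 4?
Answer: 7956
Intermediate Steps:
p = 6
-221*((-1 + p) + 1)*(-2 - 4) = -221*((-1 + 6) + 1)*(-2 - 4) = -221*(5 + 1)*(-6) = -1326*(-6) = -221*(-36) = 7956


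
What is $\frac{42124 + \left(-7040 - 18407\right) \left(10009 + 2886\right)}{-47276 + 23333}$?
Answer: $\frac{109365647}{7981} \approx 13703.0$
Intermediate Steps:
$\frac{42124 + \left(-7040 - 18407\right) \left(10009 + 2886\right)}{-47276 + 23333} = \frac{42124 - 328139065}{-23943} = \left(42124 - 328139065\right) \left(- \frac{1}{23943}\right) = \left(-328096941\right) \left(- \frac{1}{23943}\right) = \frac{109365647}{7981}$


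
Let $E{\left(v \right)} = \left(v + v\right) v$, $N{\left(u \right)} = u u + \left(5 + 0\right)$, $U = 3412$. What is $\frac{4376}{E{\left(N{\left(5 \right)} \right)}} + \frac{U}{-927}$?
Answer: $- \frac{9653}{7725} \approx -1.2496$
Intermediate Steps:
$N{\left(u \right)} = 5 + u^{2}$ ($N{\left(u \right)} = u^{2} + 5 = 5 + u^{2}$)
$E{\left(v \right)} = 2 v^{2}$ ($E{\left(v \right)} = 2 v v = 2 v^{2}$)
$\frac{4376}{E{\left(N{\left(5 \right)} \right)}} + \frac{U}{-927} = \frac{4376}{2 \left(5 + 5^{2}\right)^{2}} + \frac{3412}{-927} = \frac{4376}{2 \left(5 + 25\right)^{2}} + 3412 \left(- \frac{1}{927}\right) = \frac{4376}{2 \cdot 30^{2}} - \frac{3412}{927} = \frac{4376}{2 \cdot 900} - \frac{3412}{927} = \frac{4376}{1800} - \frac{3412}{927} = 4376 \cdot \frac{1}{1800} - \frac{3412}{927} = \frac{547}{225} - \frac{3412}{927} = - \frac{9653}{7725}$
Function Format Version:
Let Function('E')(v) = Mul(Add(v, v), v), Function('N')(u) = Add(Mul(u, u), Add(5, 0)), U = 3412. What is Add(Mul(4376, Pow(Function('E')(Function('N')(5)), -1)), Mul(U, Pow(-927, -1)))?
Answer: Rational(-9653, 7725) ≈ -1.2496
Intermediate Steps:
Function('N')(u) = Add(5, Pow(u, 2)) (Function('N')(u) = Add(Pow(u, 2), 5) = Add(5, Pow(u, 2)))
Function('E')(v) = Mul(2, Pow(v, 2)) (Function('E')(v) = Mul(Mul(2, v), v) = Mul(2, Pow(v, 2)))
Add(Mul(4376, Pow(Function('E')(Function('N')(5)), -1)), Mul(U, Pow(-927, -1))) = Add(Mul(4376, Pow(Mul(2, Pow(Add(5, Pow(5, 2)), 2)), -1)), Mul(3412, Pow(-927, -1))) = Add(Mul(4376, Pow(Mul(2, Pow(Add(5, 25), 2)), -1)), Mul(3412, Rational(-1, 927))) = Add(Mul(4376, Pow(Mul(2, Pow(30, 2)), -1)), Rational(-3412, 927)) = Add(Mul(4376, Pow(Mul(2, 900), -1)), Rational(-3412, 927)) = Add(Mul(4376, Pow(1800, -1)), Rational(-3412, 927)) = Add(Mul(4376, Rational(1, 1800)), Rational(-3412, 927)) = Add(Rational(547, 225), Rational(-3412, 927)) = Rational(-9653, 7725)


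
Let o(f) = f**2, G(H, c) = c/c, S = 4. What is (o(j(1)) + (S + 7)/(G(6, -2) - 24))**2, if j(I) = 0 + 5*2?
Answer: 5239521/529 ≈ 9904.6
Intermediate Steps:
G(H, c) = 1
j(I) = 10 (j(I) = 0 + 10 = 10)
(o(j(1)) + (S + 7)/(G(6, -2) - 24))**2 = (10**2 + (4 + 7)/(1 - 24))**2 = (100 + 11/(-23))**2 = (100 + 11*(-1/23))**2 = (100 - 11/23)**2 = (2289/23)**2 = 5239521/529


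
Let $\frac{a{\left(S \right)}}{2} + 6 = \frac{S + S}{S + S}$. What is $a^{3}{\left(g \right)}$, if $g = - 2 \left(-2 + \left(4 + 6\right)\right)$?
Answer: $-1000$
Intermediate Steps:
$g = -16$ ($g = - 2 \left(-2 + 10\right) = \left(-2\right) 8 = -16$)
$a{\left(S \right)} = -10$ ($a{\left(S \right)} = -12 + 2 \frac{S + S}{S + S} = -12 + 2 \frac{2 S}{2 S} = -12 + 2 \cdot 2 S \frac{1}{2 S} = -12 + 2 \cdot 1 = -12 + 2 = -10$)
$a^{3}{\left(g \right)} = \left(-10\right)^{3} = -1000$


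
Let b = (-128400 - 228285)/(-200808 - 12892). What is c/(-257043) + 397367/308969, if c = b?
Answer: 1455152967386129/1131446313275860 ≈ 1.2861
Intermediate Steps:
b = 71337/42740 (b = -356685/(-213700) = -356685*(-1/213700) = 71337/42740 ≈ 1.6691)
c = 71337/42740 ≈ 1.6691
c/(-257043) + 397367/308969 = (71337/42740)/(-257043) + 397367/308969 = (71337/42740)*(-1/257043) + 397367*(1/308969) = -23779/3662005940 + 397367/308969 = 1455152967386129/1131446313275860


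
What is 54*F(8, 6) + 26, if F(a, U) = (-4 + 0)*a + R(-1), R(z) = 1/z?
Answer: -1756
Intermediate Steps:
F(a, U) = -1 - 4*a (F(a, U) = (-4 + 0)*a + 1/(-1) = -4*a - 1 = -1 - 4*a)
54*F(8, 6) + 26 = 54*(-1 - 4*8) + 26 = 54*(-1 - 32) + 26 = 54*(-33) + 26 = -1782 + 26 = -1756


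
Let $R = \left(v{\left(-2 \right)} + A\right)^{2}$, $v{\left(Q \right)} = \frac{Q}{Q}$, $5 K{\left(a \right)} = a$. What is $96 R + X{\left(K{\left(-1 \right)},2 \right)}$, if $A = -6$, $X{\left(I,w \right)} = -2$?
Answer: $2398$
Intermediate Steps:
$K{\left(a \right)} = \frac{a}{5}$
$v{\left(Q \right)} = 1$
$R = 25$ ($R = \left(1 - 6\right)^{2} = \left(-5\right)^{2} = 25$)
$96 R + X{\left(K{\left(-1 \right)},2 \right)} = 96 \cdot 25 - 2 = 2400 - 2 = 2398$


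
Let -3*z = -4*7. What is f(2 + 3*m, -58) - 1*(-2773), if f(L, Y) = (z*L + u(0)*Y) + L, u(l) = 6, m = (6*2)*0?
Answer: 7337/3 ≈ 2445.7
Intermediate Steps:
z = 28/3 (z = -(-4)*7/3 = -⅓*(-28) = 28/3 ≈ 9.3333)
m = 0 (m = 12*0 = 0)
f(L, Y) = 6*Y + 31*L/3 (f(L, Y) = (28*L/3 + 6*Y) + L = (6*Y + 28*L/3) + L = 6*Y + 31*L/3)
f(2 + 3*m, -58) - 1*(-2773) = (6*(-58) + 31*(2 + 3*0)/3) - 1*(-2773) = (-348 + 31*(2 + 0)/3) + 2773 = (-348 + (31/3)*2) + 2773 = (-348 + 62/3) + 2773 = -982/3 + 2773 = 7337/3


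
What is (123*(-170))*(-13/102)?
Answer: 2665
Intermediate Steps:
(123*(-170))*(-13/102) = -(-271830)/102 = -20910*(-13/102) = 2665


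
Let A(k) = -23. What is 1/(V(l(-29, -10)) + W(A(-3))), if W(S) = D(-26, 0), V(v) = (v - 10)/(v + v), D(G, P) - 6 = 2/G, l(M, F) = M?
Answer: 754/4973 ≈ 0.15162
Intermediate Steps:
D(G, P) = 6 + 2/G
V(v) = (-10 + v)/(2*v) (V(v) = (-10 + v)/((2*v)) = (-10 + v)*(1/(2*v)) = (-10 + v)/(2*v))
W(S) = 77/13 (W(S) = 6 + 2/(-26) = 6 + 2*(-1/26) = 6 - 1/13 = 77/13)
1/(V(l(-29, -10)) + W(A(-3))) = 1/((½)*(-10 - 29)/(-29) + 77/13) = 1/((½)*(-1/29)*(-39) + 77/13) = 1/(39/58 + 77/13) = 1/(4973/754) = 754/4973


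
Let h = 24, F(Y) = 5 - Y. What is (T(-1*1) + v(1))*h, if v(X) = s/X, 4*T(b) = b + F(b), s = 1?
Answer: 54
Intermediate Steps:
T(b) = 5/4 (T(b) = (b + (5 - b))/4 = (1/4)*5 = 5/4)
v(X) = 1/X
(T(-1*1) + v(1))*h = (5/4 + 1/1)*24 = (5/4 + 1)*24 = (9/4)*24 = 54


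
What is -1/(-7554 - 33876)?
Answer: 1/41430 ≈ 2.4137e-5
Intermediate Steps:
-1/(-7554 - 33876) = -1/(-41430) = -1*(-1/41430) = 1/41430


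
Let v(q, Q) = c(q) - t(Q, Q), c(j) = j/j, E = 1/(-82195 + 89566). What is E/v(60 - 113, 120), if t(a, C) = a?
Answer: -1/877149 ≈ -1.1401e-6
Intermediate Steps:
E = 1/7371 ≈ 0.00013567
c(j) = 1
v(q, Q) = 1 - Q
E/v(60 - 113, 120) = 1/(7371*(1 - 1*120)) = 1/(7371*(1 - 120)) = (1/7371)/(-119) = (1/7371)*(-1/119) = -1/877149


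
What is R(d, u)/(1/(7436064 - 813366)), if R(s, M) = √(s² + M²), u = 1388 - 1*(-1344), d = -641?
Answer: 6622698*√7874705 ≈ 1.8585e+10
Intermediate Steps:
u = 2732 (u = 1388 + 1344 = 2732)
R(s, M) = √(M² + s²)
R(d, u)/(1/(7436064 - 813366)) = √(2732² + (-641)²)/(1/(7436064 - 813366)) = √(7463824 + 410881)/(1/6622698) = √7874705/(1/6622698) = √7874705*6622698 = 6622698*√7874705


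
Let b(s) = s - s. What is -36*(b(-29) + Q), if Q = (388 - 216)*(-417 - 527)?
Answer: 5845248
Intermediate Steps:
Q = -162368 (Q = 172*(-944) = -162368)
b(s) = 0
-36*(b(-29) + Q) = -36*(0 - 162368) = -36*(-162368) = 5845248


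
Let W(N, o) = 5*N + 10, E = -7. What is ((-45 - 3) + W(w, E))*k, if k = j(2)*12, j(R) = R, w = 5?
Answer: -312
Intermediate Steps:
W(N, o) = 10 + 5*N
k = 24 (k = 2*12 = 24)
((-45 - 3) + W(w, E))*k = ((-45 - 3) + (10 + 5*5))*24 = (-48 + (10 + 25))*24 = (-48 + 35)*24 = -13*24 = -312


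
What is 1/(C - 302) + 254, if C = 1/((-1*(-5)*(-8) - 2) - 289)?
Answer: 25390271/99963 ≈ 254.00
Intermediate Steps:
C = -1/331 (C = 1/((5*(-8) - 2) - 289) = 1/((-40 - 2) - 289) = 1/(-42 - 289) = 1/(-331) = -1/331 ≈ -0.0030211)
1/(C - 302) + 254 = 1/(-1/331 - 302) + 254 = 1/(-99963/331) + 254 = -331/99963 + 254 = 25390271/99963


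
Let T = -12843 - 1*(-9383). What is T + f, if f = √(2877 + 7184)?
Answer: -3460 + √10061 ≈ -3359.7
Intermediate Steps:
T = -3460 (T = -12843 + 9383 = -3460)
f = √10061 ≈ 100.30
T + f = -3460 + √10061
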